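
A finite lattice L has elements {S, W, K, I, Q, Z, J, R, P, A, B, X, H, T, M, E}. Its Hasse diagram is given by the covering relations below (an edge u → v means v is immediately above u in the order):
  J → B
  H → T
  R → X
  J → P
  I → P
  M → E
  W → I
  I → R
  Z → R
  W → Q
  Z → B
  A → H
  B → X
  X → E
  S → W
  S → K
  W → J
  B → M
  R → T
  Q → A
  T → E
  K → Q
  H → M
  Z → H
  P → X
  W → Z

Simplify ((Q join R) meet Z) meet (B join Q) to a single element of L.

Z

Q ∨ R = T
T ∧ Z = Z
B ∨ Q = M
Z ∧ M = Z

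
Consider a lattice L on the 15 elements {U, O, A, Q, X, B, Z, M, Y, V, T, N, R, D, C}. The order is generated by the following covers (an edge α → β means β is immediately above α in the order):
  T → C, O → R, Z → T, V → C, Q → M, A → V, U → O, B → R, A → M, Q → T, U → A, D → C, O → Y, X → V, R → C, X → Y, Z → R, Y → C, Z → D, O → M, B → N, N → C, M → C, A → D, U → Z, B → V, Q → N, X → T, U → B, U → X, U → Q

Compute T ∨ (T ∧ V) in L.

T

T ∧ V = X
T ∨ X = T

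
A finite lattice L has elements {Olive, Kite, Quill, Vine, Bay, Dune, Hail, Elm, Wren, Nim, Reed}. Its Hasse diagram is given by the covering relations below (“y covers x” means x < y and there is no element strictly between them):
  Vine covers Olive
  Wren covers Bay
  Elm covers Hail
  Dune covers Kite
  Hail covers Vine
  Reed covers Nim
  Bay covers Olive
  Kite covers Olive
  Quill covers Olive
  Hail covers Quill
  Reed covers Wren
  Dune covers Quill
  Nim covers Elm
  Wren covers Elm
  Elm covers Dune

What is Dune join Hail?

Elm

Common upper bounds of {Dune, Hail}: Elm, Nim, Reed, Wren.
The least among these is Elm.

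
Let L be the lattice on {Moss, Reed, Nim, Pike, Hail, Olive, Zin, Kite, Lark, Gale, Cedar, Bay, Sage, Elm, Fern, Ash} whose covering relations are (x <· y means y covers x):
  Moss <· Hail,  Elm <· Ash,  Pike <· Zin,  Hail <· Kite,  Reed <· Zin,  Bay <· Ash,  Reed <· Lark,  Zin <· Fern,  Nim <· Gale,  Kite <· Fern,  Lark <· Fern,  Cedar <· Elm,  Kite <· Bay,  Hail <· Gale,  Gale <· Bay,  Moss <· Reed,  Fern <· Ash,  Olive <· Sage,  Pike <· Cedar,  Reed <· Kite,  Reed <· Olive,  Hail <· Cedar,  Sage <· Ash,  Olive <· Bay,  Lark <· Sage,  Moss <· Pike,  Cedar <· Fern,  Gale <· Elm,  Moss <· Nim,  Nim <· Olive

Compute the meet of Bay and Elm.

Gale

Common lower bounds of {Bay, Elm}: Gale, Hail, Moss, Nim.
The greatest among these is Gale.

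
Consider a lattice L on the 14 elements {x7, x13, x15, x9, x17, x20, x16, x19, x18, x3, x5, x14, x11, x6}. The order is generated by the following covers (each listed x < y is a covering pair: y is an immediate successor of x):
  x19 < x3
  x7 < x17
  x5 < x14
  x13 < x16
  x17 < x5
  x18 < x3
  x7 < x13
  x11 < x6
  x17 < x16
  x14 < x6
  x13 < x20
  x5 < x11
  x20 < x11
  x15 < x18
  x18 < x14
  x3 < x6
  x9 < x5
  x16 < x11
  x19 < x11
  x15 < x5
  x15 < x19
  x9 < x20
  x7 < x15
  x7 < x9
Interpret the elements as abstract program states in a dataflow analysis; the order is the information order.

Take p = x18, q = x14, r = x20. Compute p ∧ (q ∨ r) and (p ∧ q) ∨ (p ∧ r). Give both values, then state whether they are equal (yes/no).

x18; x18; yes

q ∨ r = x6, so p ∧ (q ∨ r) = x18 ∧ x6 = x18.
p ∧ q = x18 and p ∧ r = x7, so (p ∧ q) ∨ (p ∧ r) = x18 ∨ x7 = x18.
Equal: yes.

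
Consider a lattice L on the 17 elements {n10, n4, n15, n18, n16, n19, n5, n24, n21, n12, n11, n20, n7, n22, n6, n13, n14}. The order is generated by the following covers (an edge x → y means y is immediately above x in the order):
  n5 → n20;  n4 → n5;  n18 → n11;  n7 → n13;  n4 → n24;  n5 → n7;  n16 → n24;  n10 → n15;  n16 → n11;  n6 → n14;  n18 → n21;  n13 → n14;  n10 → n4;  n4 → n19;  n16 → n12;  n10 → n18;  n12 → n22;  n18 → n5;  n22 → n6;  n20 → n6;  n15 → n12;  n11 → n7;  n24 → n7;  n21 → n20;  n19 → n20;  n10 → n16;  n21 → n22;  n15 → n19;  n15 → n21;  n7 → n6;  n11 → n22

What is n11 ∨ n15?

n22

Common upper bounds of {n11, n15}: n14, n22, n6.
The least among these is n22.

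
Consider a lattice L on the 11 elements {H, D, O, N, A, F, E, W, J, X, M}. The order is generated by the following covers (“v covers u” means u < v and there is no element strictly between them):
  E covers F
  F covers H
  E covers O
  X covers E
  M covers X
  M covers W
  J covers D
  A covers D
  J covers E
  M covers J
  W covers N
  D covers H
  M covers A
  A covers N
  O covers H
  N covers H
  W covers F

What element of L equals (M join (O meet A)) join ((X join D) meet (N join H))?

O ∧ A = H
M ∨ H = M
X ∨ D = M
N ∨ H = N
M ∧ N = N
M ∨ N = M

M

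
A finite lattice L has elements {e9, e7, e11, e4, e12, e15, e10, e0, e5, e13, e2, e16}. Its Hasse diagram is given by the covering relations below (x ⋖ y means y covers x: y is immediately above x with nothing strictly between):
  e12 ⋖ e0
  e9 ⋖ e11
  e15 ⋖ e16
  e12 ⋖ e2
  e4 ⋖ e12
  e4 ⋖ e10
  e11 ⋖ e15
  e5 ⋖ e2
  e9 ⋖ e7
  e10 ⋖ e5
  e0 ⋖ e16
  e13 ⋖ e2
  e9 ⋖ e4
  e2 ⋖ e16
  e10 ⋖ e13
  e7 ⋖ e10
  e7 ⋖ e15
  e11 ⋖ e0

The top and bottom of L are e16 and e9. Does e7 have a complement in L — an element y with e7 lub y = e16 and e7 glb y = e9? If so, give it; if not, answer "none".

e0

Need y with e7 ∨ y = e16 and e7 ∧ y = e9.
Checking each element gives: e0.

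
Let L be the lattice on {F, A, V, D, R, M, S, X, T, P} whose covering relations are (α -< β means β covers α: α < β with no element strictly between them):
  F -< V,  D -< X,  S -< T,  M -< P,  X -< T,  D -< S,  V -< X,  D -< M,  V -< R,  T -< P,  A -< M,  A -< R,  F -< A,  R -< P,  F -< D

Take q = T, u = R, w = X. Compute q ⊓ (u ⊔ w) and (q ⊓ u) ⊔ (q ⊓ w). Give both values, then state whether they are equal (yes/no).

T; X; no

u ⊔ w = P, so q ⊓ (u ⊔ w) = T ⊓ P = T.
q ⊓ u = V and q ⊓ w = X, so (q ⊓ u) ⊔ (q ⊓ w) = V ⊔ X = X.
Equal: no.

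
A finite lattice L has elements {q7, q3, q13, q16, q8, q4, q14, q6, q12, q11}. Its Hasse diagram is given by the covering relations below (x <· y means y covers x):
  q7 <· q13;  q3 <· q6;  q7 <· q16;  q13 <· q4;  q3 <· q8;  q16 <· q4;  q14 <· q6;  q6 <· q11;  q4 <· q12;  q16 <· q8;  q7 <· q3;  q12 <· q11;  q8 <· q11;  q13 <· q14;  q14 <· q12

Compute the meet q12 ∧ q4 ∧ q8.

q16

Common lower bounds of {q12, q4, q8}: q16, q7.
The greatest among these is q16.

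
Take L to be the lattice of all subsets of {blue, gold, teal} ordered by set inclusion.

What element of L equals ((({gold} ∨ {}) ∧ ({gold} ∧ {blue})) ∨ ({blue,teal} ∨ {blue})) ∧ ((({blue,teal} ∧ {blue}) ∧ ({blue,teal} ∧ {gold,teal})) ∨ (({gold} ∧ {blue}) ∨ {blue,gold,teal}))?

{blue,teal}

{gold} ∨ {} = {gold}
{gold} ∧ {blue} = {}
{gold} ∧ {} = {}
{blue,teal} ∨ {blue} = {blue,teal}
{} ∨ {blue,teal} = {blue,teal}
{blue,teal} ∧ {blue} = {blue}
{blue,teal} ∧ {gold,teal} = {teal}
{blue} ∧ {teal} = {}
{gold} ∧ {blue} = {}
{} ∨ {blue,gold,teal} = {blue,gold,teal}
{} ∨ {blue,gold,teal} = {blue,gold,teal}
{blue,teal} ∧ {blue,gold,teal} = {blue,teal}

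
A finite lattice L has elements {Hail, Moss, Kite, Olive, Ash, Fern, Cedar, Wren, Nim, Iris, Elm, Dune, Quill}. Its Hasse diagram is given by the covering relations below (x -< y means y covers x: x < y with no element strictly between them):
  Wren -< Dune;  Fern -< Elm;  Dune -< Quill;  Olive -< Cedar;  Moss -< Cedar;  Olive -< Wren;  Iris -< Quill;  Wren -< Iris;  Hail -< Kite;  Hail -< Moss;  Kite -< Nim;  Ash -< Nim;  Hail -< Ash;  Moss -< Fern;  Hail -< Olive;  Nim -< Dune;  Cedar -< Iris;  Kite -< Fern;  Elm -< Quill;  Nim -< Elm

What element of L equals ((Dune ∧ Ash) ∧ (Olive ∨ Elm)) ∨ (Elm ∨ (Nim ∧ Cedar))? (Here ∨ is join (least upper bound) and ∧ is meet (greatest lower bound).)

Dune ∧ Ash = Ash
Olive ∨ Elm = Quill
Ash ∧ Quill = Ash
Nim ∧ Cedar = Hail
Elm ∨ Hail = Elm
Ash ∨ Elm = Elm

Elm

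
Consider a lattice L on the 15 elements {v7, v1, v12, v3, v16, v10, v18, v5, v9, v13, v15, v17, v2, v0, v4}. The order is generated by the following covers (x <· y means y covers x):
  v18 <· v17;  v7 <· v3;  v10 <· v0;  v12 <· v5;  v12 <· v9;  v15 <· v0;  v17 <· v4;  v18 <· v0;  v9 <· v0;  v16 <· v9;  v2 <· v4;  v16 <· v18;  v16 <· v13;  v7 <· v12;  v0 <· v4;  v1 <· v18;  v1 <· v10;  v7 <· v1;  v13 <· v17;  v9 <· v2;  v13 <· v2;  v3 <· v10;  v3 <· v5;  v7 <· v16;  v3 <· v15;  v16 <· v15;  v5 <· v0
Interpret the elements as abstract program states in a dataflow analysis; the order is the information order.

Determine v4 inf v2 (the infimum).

Common lower bounds of {v4, v2}: v12, v13, v16, v2, v7, v9.
The greatest among these is v2.

v2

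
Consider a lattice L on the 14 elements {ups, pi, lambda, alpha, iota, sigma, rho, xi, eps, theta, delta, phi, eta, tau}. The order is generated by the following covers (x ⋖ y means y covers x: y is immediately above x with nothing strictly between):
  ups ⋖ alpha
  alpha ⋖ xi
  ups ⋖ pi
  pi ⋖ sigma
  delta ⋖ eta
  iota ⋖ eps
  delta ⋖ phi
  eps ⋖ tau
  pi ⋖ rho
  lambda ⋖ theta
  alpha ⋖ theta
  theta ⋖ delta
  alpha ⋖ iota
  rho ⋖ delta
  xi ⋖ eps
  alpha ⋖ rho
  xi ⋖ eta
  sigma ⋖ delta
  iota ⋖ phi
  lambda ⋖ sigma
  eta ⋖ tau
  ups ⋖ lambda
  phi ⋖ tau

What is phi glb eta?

delta

Common lower bounds of {phi, eta}: alpha, delta, lambda, pi, rho, sigma, theta, ups.
The greatest among these is delta.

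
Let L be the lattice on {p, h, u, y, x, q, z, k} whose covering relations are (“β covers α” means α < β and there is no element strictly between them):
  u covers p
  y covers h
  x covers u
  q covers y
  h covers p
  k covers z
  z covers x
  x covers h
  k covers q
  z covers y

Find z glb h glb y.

Common lower bounds of {z, h, y}: h, p.
The greatest among these is h.

h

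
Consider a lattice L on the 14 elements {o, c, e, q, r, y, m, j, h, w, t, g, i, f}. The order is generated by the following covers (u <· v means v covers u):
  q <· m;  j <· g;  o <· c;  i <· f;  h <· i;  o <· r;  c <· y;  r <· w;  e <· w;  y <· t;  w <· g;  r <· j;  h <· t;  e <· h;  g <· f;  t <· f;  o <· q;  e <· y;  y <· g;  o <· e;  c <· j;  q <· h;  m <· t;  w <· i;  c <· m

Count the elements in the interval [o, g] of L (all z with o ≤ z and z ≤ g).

8

The interval [o, g] = {c, e, g, j, o, r, w, y}, which has 8 elements.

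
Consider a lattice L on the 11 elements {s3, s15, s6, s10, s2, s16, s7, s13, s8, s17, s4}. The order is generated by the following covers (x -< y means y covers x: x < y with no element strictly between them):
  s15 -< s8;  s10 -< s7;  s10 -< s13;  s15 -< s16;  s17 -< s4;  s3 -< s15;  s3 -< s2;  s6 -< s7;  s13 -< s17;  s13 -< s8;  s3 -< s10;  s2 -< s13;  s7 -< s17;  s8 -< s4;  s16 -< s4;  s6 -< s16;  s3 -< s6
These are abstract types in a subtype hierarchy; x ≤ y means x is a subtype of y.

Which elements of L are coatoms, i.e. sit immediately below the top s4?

s16, s17, s8

The coatoms are exactly the elements covered by s4: s16, s17, s8.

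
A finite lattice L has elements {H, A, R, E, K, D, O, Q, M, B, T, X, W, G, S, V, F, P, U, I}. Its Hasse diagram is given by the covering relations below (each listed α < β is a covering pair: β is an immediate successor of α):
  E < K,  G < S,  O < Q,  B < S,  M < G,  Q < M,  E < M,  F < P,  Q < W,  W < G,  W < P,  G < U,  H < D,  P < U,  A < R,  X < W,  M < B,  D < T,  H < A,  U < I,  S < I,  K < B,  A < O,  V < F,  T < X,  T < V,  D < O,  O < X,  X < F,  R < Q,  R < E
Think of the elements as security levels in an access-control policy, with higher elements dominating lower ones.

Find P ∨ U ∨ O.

U

Common upper bounds of {P, U, O}: I, U.
The least among these is U.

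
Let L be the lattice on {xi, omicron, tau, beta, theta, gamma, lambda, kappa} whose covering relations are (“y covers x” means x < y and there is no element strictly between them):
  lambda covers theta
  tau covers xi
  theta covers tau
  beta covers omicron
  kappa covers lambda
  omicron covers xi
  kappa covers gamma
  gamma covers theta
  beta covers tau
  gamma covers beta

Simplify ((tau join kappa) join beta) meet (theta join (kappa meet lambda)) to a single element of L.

lambda

tau ∨ kappa = kappa
kappa ∨ beta = kappa
kappa ∧ lambda = lambda
theta ∨ lambda = lambda
kappa ∧ lambda = lambda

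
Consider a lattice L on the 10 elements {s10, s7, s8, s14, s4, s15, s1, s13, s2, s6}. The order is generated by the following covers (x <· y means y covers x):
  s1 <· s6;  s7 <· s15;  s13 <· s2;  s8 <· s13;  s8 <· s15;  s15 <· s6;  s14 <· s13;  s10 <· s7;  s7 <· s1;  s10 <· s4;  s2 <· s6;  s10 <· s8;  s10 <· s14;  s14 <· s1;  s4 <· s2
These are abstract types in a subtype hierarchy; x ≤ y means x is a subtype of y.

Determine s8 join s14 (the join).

s13

Common upper bounds of {s8, s14}: s13, s2, s6.
The least among these is s13.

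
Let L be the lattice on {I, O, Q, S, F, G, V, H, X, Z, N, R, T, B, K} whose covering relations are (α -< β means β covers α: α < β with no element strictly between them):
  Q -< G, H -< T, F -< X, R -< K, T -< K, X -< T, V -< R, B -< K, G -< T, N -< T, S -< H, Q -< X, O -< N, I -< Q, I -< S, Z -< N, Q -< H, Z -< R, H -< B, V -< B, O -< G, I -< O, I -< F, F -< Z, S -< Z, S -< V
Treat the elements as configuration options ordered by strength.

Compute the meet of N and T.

Common lower bounds of {N, T}: F, I, N, O, S, Z.
The greatest among these is N.

N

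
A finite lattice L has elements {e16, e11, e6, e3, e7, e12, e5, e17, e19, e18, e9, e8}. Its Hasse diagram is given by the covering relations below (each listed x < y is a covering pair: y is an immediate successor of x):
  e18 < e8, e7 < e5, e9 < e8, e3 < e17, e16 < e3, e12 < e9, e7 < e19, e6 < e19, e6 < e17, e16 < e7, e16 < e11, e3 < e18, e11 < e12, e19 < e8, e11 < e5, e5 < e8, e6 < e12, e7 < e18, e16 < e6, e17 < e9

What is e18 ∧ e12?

Common lower bounds of {e18, e12}: e16.
The greatest among these is e16.

e16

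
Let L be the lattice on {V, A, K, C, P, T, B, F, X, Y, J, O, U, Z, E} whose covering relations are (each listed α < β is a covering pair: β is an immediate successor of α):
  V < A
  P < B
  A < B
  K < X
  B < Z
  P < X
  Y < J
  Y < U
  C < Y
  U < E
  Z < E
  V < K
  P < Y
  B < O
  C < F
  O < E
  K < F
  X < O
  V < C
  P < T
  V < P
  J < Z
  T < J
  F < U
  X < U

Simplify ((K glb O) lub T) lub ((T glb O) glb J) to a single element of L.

E

K ∧ O = K
K ∨ T = E
T ∧ O = P
P ∧ J = P
E ∨ P = E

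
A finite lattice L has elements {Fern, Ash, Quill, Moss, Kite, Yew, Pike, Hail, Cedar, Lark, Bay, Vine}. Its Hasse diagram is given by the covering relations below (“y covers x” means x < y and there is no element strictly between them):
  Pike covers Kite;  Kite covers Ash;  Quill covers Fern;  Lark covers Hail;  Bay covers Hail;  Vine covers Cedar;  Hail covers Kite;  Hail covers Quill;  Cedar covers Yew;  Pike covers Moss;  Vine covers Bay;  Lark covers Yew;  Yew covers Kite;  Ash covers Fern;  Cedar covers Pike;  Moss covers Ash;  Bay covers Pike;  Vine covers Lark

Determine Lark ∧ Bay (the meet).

Common lower bounds of {Lark, Bay}: Ash, Fern, Hail, Kite, Quill.
The greatest among these is Hail.

Hail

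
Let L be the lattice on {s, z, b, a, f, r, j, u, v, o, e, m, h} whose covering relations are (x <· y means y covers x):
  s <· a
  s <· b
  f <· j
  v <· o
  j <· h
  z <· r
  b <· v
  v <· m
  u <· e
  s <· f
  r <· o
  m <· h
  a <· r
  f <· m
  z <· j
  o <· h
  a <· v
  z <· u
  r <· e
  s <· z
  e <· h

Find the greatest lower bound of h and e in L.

e

Common lower bounds of {h, e}: a, e, r, s, u, z.
The greatest among these is e.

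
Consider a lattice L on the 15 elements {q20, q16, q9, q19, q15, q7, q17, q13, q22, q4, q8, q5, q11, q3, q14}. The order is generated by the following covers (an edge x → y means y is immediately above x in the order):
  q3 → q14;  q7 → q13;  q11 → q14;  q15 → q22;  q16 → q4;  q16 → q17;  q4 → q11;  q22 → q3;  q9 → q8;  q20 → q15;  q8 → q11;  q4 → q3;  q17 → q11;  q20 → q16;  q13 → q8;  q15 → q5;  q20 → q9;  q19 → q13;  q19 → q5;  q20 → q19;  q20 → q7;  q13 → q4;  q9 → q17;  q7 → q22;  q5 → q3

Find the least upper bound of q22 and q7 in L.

Common upper bounds of {q22, q7}: q14, q22, q3.
The least among these is q22.

q22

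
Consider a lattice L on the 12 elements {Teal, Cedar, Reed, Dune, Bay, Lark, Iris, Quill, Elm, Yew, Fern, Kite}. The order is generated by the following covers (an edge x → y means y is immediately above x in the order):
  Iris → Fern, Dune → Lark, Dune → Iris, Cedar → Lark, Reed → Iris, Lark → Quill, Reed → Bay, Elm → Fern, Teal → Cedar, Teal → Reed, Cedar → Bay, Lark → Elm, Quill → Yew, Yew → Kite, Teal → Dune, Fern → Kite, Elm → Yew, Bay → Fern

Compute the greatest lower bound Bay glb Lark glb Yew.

Common lower bounds of {Bay, Lark, Yew}: Cedar, Teal.
The greatest among these is Cedar.

Cedar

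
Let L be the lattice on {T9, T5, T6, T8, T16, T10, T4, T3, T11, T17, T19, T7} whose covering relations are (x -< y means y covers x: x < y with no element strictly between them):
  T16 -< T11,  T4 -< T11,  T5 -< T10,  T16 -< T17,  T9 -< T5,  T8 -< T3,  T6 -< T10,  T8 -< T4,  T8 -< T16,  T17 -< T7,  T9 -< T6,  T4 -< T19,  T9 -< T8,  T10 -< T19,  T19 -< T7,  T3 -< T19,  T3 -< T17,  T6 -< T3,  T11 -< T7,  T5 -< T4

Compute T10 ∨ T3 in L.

T10 ∨ T3 = T19

T19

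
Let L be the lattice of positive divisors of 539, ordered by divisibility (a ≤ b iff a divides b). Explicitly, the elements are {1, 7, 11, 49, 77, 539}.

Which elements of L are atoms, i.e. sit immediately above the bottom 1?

The atoms are exactly the elements that cover 1: 11, 7.

11, 7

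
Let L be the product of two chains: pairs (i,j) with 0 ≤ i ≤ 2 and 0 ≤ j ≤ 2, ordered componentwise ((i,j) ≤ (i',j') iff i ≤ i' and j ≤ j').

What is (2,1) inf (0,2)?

In a product of chains, the meet is componentwise min, giving (0,1).

(0,1)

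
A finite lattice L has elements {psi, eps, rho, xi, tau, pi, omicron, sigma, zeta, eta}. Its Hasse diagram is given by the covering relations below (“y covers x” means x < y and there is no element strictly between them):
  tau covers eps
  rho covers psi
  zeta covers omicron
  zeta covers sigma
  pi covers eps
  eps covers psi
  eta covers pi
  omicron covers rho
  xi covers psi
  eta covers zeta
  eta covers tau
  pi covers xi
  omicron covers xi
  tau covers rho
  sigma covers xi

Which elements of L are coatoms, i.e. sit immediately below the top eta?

pi, tau, zeta

The coatoms are exactly the elements covered by eta: pi, tau, zeta.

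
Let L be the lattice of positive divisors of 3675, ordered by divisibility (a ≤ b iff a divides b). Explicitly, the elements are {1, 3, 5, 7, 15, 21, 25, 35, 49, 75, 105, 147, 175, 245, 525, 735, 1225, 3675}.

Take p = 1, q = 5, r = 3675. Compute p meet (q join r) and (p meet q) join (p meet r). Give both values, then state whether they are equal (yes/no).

q join r = 3675, so p meet (q join r) = 1 meet 3675 = 1.
p meet q = 1 and p meet r = 1, so (p meet q) join (p meet r) = 1 join 1 = 1.
Equal: yes.

1; 1; yes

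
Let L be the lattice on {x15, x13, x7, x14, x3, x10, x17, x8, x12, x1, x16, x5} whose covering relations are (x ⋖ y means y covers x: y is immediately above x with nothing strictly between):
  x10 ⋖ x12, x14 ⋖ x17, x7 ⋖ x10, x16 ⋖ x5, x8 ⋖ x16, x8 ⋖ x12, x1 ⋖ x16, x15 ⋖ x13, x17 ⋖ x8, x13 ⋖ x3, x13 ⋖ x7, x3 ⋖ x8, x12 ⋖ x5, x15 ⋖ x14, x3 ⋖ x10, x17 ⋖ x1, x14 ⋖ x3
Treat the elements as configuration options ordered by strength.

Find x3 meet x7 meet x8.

Common lower bounds of {x3, x7, x8}: x13, x15.
The greatest among these is x13.

x13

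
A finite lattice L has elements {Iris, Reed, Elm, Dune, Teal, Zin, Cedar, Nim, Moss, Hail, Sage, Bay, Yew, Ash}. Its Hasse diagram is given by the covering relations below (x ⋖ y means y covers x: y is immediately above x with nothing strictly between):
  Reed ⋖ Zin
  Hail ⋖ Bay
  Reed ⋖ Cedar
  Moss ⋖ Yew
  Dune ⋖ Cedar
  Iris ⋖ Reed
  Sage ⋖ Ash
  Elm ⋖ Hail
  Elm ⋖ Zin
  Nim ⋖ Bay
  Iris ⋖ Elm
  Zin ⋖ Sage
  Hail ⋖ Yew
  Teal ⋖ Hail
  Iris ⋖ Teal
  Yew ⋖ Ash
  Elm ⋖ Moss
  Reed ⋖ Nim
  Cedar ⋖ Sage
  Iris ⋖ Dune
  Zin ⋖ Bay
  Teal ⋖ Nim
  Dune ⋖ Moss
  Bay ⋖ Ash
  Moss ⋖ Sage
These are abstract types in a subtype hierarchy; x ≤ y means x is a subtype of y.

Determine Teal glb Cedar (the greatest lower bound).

Iris

Common lower bounds of {Teal, Cedar}: Iris.
The greatest among these is Iris.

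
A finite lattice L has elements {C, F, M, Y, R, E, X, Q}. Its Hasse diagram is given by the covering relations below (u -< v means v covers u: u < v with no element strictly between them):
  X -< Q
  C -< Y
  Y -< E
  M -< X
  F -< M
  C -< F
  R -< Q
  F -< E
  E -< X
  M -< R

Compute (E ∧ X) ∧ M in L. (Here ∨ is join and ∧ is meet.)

E ∧ X = E
E ∧ M = F

F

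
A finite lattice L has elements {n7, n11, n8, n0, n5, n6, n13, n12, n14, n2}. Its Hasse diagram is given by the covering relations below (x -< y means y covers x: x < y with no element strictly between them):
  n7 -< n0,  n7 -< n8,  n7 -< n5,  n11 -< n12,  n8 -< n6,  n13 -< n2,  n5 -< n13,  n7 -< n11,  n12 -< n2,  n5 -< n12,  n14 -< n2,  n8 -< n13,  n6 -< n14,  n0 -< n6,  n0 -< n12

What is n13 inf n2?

n13

Common lower bounds of {n13, n2}: n13, n5, n7, n8.
The greatest among these is n13.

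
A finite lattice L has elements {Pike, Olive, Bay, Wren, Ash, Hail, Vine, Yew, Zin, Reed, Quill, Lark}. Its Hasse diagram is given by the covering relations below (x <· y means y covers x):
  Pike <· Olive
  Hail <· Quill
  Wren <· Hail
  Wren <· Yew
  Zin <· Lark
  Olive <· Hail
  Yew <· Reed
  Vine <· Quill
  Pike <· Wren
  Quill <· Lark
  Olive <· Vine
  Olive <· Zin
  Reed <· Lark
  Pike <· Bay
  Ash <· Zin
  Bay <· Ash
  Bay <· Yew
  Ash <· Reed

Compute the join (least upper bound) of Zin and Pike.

Common upper bounds of {Zin, Pike}: Lark, Zin.
The least among these is Zin.

Zin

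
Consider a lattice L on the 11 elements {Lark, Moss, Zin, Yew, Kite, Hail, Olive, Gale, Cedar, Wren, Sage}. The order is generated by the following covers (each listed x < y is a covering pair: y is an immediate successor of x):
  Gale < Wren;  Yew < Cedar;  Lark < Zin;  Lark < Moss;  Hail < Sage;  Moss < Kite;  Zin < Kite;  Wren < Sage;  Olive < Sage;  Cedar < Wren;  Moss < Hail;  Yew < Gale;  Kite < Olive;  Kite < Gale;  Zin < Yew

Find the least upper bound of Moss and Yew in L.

Common upper bounds of {Moss, Yew}: Gale, Sage, Wren.
The least among these is Gale.

Gale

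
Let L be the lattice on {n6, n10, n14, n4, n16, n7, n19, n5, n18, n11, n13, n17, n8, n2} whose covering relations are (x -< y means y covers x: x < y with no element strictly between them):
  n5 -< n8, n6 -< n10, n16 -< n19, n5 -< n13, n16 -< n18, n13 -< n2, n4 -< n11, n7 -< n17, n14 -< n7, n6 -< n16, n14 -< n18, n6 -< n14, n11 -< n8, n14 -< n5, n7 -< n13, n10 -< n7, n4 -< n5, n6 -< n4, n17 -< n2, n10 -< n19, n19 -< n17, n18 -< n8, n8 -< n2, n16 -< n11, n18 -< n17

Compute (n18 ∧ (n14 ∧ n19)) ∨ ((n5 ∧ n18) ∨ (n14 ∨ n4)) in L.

n5

n14 ∧ n19 = n6
n18 ∧ n6 = n6
n5 ∧ n18 = n14
n14 ∨ n4 = n5
n14 ∨ n5 = n5
n6 ∨ n5 = n5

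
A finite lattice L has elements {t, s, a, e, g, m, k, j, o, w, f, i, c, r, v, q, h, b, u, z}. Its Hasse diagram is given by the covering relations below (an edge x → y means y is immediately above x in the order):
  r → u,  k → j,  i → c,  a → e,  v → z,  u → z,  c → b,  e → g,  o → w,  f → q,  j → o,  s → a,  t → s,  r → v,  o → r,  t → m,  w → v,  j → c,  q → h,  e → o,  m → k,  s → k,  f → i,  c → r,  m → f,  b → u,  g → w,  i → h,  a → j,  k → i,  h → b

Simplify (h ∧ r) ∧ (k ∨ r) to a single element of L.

h ∧ r = i
k ∨ r = r
i ∧ r = i

i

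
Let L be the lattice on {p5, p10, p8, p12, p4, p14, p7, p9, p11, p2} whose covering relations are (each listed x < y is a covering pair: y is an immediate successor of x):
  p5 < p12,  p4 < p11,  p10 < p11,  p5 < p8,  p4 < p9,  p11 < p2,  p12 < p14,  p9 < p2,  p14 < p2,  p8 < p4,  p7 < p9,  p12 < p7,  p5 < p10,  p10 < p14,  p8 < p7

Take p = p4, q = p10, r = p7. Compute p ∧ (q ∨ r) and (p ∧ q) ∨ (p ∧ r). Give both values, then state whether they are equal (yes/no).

q ∨ r = p2, so p ∧ (q ∨ r) = p4 ∧ p2 = p4.
p ∧ q = p5 and p ∧ r = p8, so (p ∧ q) ∨ (p ∧ r) = p5 ∨ p8 = p8.
Equal: no.

p4; p8; no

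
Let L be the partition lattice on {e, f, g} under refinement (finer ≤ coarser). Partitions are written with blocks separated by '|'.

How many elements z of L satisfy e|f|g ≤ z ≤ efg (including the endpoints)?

5

The interval [e|f|g, efg] = {efg, ef|g, eg|f, e|fg, e|f|g}, which has 5 elements.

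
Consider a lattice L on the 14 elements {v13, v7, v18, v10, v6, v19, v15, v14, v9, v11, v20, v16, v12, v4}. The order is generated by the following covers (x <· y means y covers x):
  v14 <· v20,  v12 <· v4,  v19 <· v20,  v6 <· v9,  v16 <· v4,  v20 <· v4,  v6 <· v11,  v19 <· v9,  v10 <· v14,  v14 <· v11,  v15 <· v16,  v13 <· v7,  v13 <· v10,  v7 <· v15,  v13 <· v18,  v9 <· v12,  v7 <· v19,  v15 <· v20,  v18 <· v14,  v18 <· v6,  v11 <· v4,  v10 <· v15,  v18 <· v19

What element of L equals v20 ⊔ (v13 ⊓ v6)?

v13 ∧ v6 = v13
v20 ∨ v13 = v20

v20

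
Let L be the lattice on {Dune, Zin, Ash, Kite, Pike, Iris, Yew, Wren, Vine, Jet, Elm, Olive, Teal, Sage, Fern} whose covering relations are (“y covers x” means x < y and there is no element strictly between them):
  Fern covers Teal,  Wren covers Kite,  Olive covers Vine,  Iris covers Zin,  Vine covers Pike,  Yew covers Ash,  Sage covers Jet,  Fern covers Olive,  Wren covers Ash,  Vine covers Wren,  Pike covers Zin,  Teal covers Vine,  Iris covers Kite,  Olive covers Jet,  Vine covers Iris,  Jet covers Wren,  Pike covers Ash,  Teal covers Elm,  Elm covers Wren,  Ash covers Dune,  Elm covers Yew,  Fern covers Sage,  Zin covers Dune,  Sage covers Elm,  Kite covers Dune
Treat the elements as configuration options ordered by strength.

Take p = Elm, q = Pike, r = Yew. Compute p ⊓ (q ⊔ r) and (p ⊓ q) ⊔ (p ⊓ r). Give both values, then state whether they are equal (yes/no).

q ⊔ r = Teal, so p ⊓ (q ⊔ r) = Elm ⊓ Teal = Elm.
p ⊓ q = Ash and p ⊓ r = Yew, so (p ⊓ q) ⊔ (p ⊓ r) = Ash ⊔ Yew = Yew.
Equal: no.

Elm; Yew; no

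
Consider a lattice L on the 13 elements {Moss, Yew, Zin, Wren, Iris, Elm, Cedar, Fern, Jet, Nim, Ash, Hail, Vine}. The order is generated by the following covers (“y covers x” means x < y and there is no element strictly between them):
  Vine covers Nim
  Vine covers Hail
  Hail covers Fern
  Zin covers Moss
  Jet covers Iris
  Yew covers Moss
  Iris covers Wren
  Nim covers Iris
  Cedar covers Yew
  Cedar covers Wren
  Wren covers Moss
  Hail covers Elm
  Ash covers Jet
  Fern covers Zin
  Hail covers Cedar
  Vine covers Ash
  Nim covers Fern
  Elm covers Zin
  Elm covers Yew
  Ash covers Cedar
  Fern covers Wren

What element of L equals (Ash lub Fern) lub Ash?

Ash ∨ Fern = Vine
Vine ∨ Ash = Vine

Vine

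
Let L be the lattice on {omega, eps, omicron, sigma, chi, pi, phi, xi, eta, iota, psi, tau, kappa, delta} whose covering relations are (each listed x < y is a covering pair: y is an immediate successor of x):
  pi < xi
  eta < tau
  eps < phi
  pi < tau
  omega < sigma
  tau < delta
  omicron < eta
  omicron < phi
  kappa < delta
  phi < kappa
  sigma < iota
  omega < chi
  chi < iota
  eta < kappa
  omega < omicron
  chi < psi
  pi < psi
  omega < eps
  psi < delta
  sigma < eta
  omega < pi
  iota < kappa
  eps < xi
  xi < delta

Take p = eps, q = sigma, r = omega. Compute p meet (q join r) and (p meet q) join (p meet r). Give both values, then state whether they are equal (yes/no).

omega; omega; yes

q join r = sigma, so p meet (q join r) = eps meet sigma = omega.
p meet q = omega and p meet r = omega, so (p meet q) join (p meet r) = omega join omega = omega.
Equal: yes.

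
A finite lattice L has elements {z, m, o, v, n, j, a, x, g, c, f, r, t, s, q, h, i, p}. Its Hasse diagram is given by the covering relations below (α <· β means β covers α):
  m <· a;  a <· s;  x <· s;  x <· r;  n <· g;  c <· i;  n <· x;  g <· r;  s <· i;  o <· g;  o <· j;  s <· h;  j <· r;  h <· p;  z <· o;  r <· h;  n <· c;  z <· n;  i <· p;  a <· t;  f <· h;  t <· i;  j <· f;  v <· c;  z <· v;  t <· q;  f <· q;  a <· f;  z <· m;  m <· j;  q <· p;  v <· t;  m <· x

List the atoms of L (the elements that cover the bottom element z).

The atoms are exactly the elements that cover z: m, n, o, v.

m, n, o, v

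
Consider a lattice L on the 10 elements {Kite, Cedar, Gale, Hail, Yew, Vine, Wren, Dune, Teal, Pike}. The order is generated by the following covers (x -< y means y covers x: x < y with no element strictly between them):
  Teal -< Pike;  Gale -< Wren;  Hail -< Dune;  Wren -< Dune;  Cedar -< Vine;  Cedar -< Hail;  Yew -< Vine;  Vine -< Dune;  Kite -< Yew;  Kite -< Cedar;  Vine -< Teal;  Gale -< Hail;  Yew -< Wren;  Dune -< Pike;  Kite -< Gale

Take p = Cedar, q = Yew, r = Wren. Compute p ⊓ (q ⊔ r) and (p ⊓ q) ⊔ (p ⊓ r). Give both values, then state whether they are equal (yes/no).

Kite; Kite; yes

q ⊔ r = Wren, so p ⊓ (q ⊔ r) = Cedar ⊓ Wren = Kite.
p ⊓ q = Kite and p ⊓ r = Kite, so (p ⊓ q) ⊔ (p ⊓ r) = Kite ⊔ Kite = Kite.
Equal: yes.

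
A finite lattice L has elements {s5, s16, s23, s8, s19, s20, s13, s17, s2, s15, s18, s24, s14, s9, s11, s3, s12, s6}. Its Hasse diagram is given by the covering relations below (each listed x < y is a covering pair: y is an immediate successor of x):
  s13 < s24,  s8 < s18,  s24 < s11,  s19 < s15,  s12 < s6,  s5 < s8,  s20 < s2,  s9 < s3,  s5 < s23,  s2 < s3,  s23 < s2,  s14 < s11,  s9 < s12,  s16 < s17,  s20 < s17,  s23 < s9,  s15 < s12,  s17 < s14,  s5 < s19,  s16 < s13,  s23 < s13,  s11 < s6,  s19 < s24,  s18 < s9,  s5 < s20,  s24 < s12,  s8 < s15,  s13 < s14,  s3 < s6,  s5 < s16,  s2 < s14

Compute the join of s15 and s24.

Common upper bounds of {s15, s24}: s12, s6.
The least among these is s12.

s12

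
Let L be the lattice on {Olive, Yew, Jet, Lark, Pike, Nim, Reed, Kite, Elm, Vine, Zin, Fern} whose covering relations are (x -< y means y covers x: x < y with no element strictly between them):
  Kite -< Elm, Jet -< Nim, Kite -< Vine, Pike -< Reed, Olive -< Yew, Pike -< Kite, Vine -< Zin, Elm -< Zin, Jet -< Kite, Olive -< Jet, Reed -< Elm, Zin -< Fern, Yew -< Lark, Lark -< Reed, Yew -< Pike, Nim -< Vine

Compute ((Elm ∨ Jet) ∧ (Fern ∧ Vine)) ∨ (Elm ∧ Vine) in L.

Elm ∨ Jet = Elm
Fern ∧ Vine = Vine
Elm ∧ Vine = Kite
Elm ∧ Vine = Kite
Kite ∨ Kite = Kite

Kite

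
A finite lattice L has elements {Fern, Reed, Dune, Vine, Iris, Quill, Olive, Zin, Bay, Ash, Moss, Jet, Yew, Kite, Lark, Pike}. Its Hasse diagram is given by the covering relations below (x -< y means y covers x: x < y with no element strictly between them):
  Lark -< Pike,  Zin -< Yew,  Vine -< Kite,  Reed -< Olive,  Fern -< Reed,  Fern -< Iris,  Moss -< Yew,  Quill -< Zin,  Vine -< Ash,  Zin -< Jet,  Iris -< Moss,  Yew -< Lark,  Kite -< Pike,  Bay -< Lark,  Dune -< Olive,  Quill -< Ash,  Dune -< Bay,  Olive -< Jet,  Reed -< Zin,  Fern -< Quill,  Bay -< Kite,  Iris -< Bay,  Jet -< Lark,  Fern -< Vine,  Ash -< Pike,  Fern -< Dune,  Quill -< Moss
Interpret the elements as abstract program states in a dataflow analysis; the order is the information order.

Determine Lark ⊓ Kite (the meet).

Bay

Common lower bounds of {Lark, Kite}: Bay, Dune, Fern, Iris.
The greatest among these is Bay.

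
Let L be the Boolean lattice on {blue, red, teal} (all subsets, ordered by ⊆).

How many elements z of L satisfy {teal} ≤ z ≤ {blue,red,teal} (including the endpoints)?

The interval [{teal}, {blue,red,teal}] = {{blue,red,teal}, {blue,teal}, {red,teal}, {teal}}, which has 4 elements.

4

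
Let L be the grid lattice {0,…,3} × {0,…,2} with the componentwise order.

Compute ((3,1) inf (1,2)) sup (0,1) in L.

(1,1)

(3,1) ∧ (1,2) = (1,1)
(1,1) ∨ (0,1) = (1,1)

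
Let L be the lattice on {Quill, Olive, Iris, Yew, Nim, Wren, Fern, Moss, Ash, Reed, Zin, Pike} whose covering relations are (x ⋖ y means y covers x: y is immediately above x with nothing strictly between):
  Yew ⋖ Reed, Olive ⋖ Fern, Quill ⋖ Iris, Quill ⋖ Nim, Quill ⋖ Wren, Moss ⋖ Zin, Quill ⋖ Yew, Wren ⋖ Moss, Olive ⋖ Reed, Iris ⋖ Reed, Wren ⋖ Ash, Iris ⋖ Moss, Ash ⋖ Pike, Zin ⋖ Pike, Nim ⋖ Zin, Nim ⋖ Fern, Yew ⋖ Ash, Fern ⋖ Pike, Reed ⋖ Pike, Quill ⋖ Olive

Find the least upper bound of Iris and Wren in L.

Moss

Common upper bounds of {Iris, Wren}: Moss, Pike, Zin.
The least among these is Moss.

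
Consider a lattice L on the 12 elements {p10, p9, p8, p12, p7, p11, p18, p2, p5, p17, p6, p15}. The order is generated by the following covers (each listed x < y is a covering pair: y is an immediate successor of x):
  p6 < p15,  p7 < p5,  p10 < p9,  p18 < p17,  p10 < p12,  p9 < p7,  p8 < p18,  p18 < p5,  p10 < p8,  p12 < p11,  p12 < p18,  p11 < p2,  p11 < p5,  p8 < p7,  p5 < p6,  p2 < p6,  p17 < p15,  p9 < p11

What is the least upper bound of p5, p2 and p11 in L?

Common upper bounds of {p5, p2, p11}: p15, p6.
The least among these is p6.

p6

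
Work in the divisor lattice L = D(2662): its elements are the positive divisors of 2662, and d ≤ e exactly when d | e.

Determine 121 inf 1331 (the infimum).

In the divisibility order, the meet is the greatest common divisor: gcd(121, 1331) = 121.

121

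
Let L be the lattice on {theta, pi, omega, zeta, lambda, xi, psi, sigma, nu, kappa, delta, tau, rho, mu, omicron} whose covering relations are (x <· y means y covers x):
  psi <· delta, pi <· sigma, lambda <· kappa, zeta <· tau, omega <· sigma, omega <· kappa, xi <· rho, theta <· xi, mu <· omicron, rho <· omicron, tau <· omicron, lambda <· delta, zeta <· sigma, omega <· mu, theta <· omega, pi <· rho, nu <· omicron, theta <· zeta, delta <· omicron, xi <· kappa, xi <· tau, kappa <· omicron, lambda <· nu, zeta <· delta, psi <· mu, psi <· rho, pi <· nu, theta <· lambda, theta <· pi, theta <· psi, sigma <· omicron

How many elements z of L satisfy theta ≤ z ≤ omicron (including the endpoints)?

15

The interval [theta, omicron] = {delta, kappa, lambda, mu, nu, omega, omicron, pi, psi, rho, sigma, tau, theta, xi, zeta}, which has 15 elements.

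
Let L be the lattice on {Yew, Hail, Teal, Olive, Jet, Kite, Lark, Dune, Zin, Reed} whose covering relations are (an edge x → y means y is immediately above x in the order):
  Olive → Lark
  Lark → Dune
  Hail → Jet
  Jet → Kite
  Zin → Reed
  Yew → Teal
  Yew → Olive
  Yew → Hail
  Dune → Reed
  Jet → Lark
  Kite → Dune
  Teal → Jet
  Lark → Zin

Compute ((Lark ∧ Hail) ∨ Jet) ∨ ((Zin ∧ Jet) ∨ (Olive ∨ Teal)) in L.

Lark

Lark ∧ Hail = Hail
Hail ∨ Jet = Jet
Zin ∧ Jet = Jet
Olive ∨ Teal = Lark
Jet ∨ Lark = Lark
Jet ∨ Lark = Lark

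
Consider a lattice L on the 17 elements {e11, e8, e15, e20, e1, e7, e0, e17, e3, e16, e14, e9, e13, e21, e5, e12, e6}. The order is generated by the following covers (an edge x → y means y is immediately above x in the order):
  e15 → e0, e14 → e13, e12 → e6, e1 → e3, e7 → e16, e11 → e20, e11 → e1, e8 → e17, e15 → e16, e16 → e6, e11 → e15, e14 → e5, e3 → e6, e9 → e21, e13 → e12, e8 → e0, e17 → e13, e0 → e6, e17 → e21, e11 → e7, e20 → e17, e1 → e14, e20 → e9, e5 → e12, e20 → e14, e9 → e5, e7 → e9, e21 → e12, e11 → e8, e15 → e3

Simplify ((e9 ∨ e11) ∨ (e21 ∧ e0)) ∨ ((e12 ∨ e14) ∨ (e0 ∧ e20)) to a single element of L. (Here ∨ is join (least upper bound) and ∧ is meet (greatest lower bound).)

e9 ∨ e11 = e9
e21 ∧ e0 = e8
e9 ∨ e8 = e21
e12 ∨ e14 = e12
e0 ∧ e20 = e11
e12 ∨ e11 = e12
e21 ∨ e12 = e12

e12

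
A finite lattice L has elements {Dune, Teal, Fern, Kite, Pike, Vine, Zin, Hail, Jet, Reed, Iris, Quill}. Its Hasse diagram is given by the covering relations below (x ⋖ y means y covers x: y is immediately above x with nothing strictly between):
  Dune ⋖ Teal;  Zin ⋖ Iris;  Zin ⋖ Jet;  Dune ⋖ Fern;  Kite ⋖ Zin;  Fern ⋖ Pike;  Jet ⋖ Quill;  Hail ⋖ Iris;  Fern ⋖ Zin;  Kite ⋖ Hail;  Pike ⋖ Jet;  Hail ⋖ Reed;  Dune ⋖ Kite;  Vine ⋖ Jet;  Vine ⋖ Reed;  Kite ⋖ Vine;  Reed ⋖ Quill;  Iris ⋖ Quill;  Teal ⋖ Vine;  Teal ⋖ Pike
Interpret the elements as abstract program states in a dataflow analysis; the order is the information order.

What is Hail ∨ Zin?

Common upper bounds of {Hail, Zin}: Iris, Quill.
The least among these is Iris.

Iris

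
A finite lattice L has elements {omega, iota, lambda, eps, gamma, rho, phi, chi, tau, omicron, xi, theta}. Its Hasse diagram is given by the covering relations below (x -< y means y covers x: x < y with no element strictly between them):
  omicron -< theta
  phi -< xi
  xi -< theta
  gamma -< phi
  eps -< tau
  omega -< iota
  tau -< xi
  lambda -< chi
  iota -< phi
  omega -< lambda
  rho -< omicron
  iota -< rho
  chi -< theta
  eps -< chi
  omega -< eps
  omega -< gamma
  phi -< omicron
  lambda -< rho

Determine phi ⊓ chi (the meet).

omega

Common lower bounds of {phi, chi}: omega.
The greatest among these is omega.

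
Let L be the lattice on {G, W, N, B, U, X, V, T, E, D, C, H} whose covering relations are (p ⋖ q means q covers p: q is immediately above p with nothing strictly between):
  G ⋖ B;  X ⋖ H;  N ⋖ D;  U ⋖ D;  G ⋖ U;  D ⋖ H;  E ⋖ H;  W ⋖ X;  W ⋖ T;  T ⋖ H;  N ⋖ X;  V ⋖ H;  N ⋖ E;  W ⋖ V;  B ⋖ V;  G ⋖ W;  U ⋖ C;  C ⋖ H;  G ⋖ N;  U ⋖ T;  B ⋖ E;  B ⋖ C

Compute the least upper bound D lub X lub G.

Common upper bounds of {D, X, G}: H.
The least among these is H.

H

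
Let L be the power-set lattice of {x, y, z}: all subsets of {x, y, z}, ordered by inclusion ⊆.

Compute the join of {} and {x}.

{x}

Common upper bounds of {{}, {x}}: {x,y,z}, {x,y}, {x,z}, {x}.
The least among these is {x}.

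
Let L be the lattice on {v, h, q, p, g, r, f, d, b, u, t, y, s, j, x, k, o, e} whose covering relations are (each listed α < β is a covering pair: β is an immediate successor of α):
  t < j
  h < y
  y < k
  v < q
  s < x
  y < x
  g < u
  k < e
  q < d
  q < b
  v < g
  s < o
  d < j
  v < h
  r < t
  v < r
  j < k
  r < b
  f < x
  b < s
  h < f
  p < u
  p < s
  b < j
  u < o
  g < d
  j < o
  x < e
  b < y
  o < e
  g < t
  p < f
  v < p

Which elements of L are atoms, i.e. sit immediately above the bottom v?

g, h, p, q, r

The atoms are exactly the elements that cover v: g, h, p, q, r.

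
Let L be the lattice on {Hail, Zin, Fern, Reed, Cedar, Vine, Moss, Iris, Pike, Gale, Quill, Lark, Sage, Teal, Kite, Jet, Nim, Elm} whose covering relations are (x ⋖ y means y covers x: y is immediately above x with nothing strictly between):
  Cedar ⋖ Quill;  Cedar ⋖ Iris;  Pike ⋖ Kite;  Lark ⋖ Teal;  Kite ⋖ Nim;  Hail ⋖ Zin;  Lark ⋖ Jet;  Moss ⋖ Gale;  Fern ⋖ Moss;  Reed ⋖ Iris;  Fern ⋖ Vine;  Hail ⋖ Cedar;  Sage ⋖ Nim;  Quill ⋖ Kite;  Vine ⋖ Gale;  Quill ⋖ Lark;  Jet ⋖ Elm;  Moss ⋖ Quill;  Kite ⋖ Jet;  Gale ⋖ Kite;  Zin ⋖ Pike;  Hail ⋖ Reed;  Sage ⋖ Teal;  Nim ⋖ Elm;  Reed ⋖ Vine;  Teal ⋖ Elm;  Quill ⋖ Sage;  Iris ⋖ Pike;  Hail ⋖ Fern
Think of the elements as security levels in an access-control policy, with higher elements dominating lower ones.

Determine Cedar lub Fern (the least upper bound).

Quill

Common upper bounds of {Cedar, Fern}: Elm, Jet, Kite, Lark, Nim, Quill, Sage, Teal.
The least among these is Quill.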